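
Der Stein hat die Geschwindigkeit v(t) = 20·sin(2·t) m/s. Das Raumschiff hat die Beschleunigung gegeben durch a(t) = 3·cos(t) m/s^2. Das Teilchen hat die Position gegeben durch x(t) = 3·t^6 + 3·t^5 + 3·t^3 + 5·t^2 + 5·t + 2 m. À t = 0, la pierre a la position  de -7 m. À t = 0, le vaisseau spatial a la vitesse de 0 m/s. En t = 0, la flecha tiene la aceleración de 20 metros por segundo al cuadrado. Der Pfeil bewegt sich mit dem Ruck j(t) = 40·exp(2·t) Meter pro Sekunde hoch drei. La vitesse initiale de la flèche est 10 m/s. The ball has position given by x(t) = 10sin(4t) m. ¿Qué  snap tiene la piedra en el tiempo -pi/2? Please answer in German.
Wir müssen unsere Gleichung für die Geschwindigkeit v(t) = 20·sin(2·t) 3-mal ableiten. Die Ableitung von der Geschwindigkeit ergibt die Beschleunigung: a(t) = 40·cos(2·t). Die Ableitung von der Beschleunigung ergibt den Ruck: j(t) = -80·sin(2·t). Mit d/dt von j(t) finden wir s(t) = -160·cos(2·t). Mit s(t) = -160·cos(2·t) und Einsetzen von t = -pi/2, finden wir s = 160.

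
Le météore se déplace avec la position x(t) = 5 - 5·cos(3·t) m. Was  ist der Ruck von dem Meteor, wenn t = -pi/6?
Ausgehend von der Position x(t) = 5 - 5·cos(3·t), nehmen wir 3 Ableitungen. Mit d/dt von x(t) finden wir v(t) = 15·sin(3·t). Mit d/dt von v(t) finden wir a(t) = 45·cos(3·t). Die Ableitung von der Beschleunigung ergibt den Ruck: j(t) = -135·sin(3·t). Wir haben den Ruck j(t) = -135·sin(3·t). Durch Einsetzen von t = -pi/6: j(-pi/6) = 135.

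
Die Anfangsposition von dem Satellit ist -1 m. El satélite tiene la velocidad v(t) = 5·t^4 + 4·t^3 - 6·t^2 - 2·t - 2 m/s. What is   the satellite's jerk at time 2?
Starting from velocity v(t) = 5·t^4 + 4·t^3 - 6·t^2 - 2·t - 2, we take 2 derivatives. Differentiating velocity, we get acceleration: a(t) = 20·t^3 + 12·t^2 - 12·t - 2. Differentiating acceleration, we get jerk: j(t) = 60·t^2 + 24·t - 12. Using j(t) = 60·t^2 + 24·t - 12 and substituting t = 2, we find j = 276.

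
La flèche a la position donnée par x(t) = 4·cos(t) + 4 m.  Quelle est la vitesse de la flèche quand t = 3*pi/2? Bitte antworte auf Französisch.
Pour résoudre ceci, nous devons prendre 1 dérivée de notre équation de la position x(t) = 4·cos(t) + 4. La dérivée de la position donne la vitesse: v(t) = -4·sin(t). Nous avons la vitesse v(t) = -4·sin(t). En substituant t = 3*pi/2: v(3*pi/2) = 4.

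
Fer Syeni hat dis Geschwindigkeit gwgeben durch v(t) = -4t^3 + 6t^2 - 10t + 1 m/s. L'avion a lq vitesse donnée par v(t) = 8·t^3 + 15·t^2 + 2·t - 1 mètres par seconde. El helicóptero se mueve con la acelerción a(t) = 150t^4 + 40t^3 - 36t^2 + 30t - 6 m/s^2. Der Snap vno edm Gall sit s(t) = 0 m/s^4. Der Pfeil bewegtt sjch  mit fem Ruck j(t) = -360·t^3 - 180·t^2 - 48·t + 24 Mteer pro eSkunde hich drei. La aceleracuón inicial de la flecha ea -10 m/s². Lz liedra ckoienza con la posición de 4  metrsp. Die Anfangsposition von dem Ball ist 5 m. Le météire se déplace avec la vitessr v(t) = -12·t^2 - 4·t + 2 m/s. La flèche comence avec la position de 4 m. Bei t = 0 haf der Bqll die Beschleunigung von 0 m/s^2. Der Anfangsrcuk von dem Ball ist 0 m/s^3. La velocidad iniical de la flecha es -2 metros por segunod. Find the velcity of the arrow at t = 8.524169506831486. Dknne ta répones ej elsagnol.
Debemos encontrar la antiderivada de nuestra ecuación de la sacudida j(t) = -360·t^3 - 180·t^2 - 48·t + 24 2 veces. La antiderivada de la sacudida es la aceleración. Usando a(0) = -10, obtenemos a(t) = -90·t^4 - 60·t^3 - 24·t^2 + 24·t - 10. La integral de la aceleración, con v(0) = -2, da la velocidad: v(t) = -18·t^5 - 15·t^4 - 8·t^3 + 12·t^2 - 10·t - 2. Usando v(t) = -18·t^5 - 15·t^4 - 8·t^3 + 12·t^2 - 10·t - 2 y sustituyendo t = 8.524169506831486, encontramos v = -893454.954162905.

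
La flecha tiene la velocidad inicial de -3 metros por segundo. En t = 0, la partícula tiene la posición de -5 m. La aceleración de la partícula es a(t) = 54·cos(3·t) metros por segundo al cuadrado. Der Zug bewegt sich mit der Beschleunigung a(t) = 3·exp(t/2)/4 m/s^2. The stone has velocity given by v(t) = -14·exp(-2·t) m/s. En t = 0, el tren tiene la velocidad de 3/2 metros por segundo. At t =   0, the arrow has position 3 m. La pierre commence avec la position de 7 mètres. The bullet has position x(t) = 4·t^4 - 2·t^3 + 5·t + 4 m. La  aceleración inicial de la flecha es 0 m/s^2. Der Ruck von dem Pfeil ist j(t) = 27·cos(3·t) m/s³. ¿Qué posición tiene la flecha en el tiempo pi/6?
Para resolver esto, necesitamos tomar 3 integrales de nuestra ecuación de la sacudida j(t) = 27·cos(3·t). Tomando ∫j(t)dt y aplicando a(0) = 0, encontramos a(t) = 9·sin(3·t). La antiderivada de la aceleración, con v(0) = -3, da la velocidad: v(t) = -3·cos(3·t). Integrando la velocidad y usando la condición inicial x(0) = 3, obtenemos x(t) = 3 - sin(3·t). De la ecuación de la posición x(t) = 3 - sin(3·t), sustituimos t = pi/6 para obtener x = 2.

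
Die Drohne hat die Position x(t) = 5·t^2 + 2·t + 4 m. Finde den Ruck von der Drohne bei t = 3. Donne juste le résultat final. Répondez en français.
À t = 3, j = 0.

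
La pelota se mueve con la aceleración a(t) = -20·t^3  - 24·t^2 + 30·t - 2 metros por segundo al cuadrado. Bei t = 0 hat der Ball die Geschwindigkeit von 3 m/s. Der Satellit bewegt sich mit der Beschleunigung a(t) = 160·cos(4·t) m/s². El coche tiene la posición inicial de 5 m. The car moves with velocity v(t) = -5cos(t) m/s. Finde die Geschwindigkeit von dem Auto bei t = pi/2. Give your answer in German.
Aus der Gleichung für die Geschwindigkeit v(t) = -5·cos(t), setzen wir t = pi/2 ein und erhalten v = 0.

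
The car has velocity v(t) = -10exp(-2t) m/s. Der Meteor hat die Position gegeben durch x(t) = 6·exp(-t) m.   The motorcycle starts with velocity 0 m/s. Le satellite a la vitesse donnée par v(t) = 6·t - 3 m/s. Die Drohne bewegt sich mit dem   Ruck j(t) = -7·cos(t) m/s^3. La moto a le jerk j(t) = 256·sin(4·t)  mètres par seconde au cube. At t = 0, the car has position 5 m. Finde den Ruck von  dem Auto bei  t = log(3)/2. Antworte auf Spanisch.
Debemos derivar nuestra ecuación de la velocidad v(t) = -10·exp(-2·t) 2 veces. Derivando la velocidad, obtenemos la aceleración: a(t) = 20·exp(-2·t). La derivada de la aceleración da la sacudida: j(t) = -40·exp(-2·t). Tenemos la sacudida j(t) = -40·exp(-2·t). Sustituyendo t = log(3)/2: j(log(3)/2) = -40/3.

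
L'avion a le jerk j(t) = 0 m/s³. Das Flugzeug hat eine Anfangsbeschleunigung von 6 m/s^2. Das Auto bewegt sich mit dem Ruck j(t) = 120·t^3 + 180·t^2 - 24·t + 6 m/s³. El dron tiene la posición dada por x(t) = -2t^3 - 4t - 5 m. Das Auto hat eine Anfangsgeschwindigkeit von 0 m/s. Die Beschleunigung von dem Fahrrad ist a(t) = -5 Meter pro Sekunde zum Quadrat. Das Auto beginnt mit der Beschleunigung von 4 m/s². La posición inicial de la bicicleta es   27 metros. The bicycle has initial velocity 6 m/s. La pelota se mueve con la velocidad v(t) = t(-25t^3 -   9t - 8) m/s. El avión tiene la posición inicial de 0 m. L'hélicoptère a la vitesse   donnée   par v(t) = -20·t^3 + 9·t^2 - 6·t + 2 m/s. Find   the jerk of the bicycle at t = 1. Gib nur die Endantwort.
j(1) = 0.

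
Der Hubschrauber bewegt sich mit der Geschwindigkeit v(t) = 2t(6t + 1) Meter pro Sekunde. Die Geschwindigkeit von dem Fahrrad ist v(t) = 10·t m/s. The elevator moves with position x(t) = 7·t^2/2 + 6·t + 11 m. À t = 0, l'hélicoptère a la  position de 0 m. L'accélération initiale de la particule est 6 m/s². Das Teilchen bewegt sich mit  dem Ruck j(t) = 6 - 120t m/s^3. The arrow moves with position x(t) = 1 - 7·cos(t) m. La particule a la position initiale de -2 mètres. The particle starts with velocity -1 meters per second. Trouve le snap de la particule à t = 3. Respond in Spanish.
Debemos derivar nuestra ecuación de la sacudida j(t) = 6 - 120·t 1 vez. Derivando la sacudida, obtenemos el snap: s(t) = -120. Usando s(t) = -120 y sustituyendo t = 3, encontramos s = -120.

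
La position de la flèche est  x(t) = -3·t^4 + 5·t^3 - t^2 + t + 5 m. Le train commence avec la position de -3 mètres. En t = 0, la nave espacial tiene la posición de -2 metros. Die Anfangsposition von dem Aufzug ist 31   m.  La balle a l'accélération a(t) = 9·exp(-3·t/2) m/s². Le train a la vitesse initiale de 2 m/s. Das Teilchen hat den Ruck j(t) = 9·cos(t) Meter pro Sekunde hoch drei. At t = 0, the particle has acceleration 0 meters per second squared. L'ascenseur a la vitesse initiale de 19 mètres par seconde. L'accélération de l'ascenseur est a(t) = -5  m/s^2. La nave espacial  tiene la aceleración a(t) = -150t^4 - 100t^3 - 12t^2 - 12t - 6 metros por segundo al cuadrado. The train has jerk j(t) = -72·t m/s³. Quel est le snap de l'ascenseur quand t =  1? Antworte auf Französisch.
Pour résoudre ceci, nous devons prendre 2 dérivées de notre équation de l'accélération a(t) = -5. En dérivant l'accélération, nous obtenons le jerk: j(t) = 0. La dérivée du jerk donne le snap: s(t) = 0. Nous avons le snap s(t) = 0. En substituant t = 1: s(1) = 0.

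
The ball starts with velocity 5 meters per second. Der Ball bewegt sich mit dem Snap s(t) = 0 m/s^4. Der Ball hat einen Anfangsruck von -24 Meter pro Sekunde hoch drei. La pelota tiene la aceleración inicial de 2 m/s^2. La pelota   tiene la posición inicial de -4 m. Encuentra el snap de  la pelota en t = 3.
Usando s(t) = 0 y sustituyendo t = 3, encontramos s = 0.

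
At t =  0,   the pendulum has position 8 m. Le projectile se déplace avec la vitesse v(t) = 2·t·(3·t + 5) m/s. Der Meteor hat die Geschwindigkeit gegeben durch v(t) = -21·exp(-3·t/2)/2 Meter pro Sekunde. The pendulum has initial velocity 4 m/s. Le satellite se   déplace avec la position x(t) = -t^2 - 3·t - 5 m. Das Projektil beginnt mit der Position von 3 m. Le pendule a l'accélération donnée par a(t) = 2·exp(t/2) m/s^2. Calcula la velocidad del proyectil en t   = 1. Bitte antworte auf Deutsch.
Mit v(t) = 2·t·(3·t + 5) und Einsetzen von t = 1, finden wir v = 16.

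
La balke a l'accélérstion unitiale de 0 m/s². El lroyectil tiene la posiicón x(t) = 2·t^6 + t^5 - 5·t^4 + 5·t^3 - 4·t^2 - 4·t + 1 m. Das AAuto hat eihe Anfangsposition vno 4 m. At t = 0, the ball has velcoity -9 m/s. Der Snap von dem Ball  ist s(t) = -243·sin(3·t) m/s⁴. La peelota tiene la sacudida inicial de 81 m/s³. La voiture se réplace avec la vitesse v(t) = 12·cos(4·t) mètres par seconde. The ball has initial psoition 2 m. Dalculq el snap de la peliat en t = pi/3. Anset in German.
Mit s(t) = -243·sin(3·t) und Einsetzen von t = pi/3, finden wir s = 0.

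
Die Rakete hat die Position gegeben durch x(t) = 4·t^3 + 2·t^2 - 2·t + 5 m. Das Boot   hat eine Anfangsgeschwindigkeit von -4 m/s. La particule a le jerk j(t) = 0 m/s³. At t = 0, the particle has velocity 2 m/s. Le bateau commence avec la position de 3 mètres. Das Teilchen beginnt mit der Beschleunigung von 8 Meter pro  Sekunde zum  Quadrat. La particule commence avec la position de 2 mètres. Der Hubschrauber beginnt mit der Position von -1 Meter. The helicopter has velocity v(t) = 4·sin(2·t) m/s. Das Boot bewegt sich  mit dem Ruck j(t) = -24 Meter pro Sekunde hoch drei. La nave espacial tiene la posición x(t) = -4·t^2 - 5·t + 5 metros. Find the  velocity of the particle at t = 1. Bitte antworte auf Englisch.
Starting from jerk j(t) = 0, we take 2 antiderivatives. Taking ∫j(t)dt and applying a(0) = 8, we find a(t) = 8. The antiderivative of acceleration is velocity. Using v(0) = 2, we get v(t) = 8·t + 2. From the given velocity equation v(t) = 8·t + 2, we substitute t = 1 to get v = 10.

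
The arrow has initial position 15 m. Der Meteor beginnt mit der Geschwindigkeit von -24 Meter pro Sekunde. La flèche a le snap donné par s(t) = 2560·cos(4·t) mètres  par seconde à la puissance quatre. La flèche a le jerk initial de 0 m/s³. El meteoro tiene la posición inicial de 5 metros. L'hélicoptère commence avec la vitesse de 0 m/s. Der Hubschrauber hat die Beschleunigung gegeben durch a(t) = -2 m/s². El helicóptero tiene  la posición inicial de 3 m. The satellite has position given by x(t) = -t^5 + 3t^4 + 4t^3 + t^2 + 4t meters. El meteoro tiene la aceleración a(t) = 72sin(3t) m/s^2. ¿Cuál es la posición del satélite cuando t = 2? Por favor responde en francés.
En utilisant x(t) = -t^5 + 3·t^4 + 4·t^3 + t^2 + 4·t et en substituant t = 2, nous trouvons x = 60.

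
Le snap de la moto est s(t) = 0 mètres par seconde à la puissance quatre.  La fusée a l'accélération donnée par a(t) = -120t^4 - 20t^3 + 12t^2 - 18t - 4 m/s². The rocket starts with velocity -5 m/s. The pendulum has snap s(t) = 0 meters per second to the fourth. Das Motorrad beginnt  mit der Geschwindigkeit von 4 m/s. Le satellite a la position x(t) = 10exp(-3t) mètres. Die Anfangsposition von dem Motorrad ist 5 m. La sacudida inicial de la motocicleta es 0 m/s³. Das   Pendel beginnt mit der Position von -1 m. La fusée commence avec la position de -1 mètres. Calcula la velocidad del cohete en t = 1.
Para resolver esto, necesitamos tomar 1 integral de nuestra ecuación de la aceleración a(t) = -120·t^4 - 20·t^3 + 12·t^2 - 18·t - 4. La antiderivada de la aceleración es la velocidad. Usando v(0) = -5, obtenemos v(t) = -24·t^5 - 5·t^4 + 4·t^3 - 9·t^2 - 4·t - 5. De la ecuación de la velocidad v(t) = -24·t^5 - 5·t^4 + 4·t^3 - 9·t^2 - 4·t - 5, sustituimos t = 1 para obtener v = -43.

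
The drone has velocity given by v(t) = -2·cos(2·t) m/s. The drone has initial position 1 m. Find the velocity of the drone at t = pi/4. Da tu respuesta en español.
Usando v(t) = -2·cos(2·t) y sustituyendo t = pi/4, encontramos v = 0.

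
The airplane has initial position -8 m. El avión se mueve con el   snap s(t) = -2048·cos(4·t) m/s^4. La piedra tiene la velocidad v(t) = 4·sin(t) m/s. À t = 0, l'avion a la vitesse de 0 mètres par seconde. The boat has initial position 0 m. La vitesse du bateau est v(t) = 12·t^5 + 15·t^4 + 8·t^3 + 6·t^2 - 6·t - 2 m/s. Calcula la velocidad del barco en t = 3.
De la ecuación de la velocidad v(t) = 12·t^5 + 15·t^4 + 8·t^3 + 6·t^2 - 6·t - 2, sustituimos t = 3 para obtener v = 4381.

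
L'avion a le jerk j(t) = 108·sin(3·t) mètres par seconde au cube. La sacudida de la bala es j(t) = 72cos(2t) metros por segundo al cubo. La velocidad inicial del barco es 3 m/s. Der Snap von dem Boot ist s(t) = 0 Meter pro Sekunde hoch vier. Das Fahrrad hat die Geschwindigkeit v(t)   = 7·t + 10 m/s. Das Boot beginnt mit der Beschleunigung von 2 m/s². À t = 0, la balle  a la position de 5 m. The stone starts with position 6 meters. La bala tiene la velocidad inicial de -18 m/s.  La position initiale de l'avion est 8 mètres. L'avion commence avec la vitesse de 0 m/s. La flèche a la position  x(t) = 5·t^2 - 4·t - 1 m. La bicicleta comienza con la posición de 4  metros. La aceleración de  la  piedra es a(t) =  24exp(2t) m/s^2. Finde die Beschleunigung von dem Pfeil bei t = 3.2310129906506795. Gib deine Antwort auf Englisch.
We must differentiate our position equation x(t) = 5·t^2 - 4·t - 1 2 times. The derivative of position gives velocity: v(t) = 10·t - 4. Differentiating velocity, we get acceleration: a(t) = 10. From the given acceleration equation a(t) = 10, we substitute t = 3.2310129906506795 to get a = 10.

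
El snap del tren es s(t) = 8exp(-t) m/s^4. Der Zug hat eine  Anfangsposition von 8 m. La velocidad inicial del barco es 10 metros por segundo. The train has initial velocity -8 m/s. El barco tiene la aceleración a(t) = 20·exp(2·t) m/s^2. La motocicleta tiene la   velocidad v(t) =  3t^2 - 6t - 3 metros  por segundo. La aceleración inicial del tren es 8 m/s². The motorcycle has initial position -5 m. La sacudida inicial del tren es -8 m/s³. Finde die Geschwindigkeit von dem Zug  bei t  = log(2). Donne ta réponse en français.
Nous devons trouver l'intégrale de notre équation du snap s(t) = 8·exp(-t) 3 fois. L'intégrale du snap est le jerk. En utilisant j(0) = -8, nous obtenons j(t) = -8·exp(-t). En intégrant le jerk et en utilisant la condition initiale a(0) = 8, nous obtenons a(t) = 8·exp(-t). La primitive de l'accélération, avec v(0) = -8, donne la vitesse: v(t) = -8·exp(-t). Nous avons la vitesse v(t) = -8·exp(-t). En substituant t = log(2): v(log(2)) = -4.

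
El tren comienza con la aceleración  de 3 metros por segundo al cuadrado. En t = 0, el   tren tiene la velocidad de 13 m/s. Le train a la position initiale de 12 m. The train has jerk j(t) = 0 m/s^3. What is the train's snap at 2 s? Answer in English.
Starting from jerk j(t) = 0, we take 1 derivative. Taking d/dt of j(t), we find s(t) = 0. We have snap s(t) = 0. Substituting t = 2: s(2) = 0.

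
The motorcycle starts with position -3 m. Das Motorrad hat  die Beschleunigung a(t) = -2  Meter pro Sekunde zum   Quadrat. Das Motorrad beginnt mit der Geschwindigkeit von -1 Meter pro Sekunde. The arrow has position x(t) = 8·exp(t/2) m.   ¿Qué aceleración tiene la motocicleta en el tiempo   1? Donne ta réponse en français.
En utilisant a(t) = -2 et en substituant t = 1, nous trouvons a = -2.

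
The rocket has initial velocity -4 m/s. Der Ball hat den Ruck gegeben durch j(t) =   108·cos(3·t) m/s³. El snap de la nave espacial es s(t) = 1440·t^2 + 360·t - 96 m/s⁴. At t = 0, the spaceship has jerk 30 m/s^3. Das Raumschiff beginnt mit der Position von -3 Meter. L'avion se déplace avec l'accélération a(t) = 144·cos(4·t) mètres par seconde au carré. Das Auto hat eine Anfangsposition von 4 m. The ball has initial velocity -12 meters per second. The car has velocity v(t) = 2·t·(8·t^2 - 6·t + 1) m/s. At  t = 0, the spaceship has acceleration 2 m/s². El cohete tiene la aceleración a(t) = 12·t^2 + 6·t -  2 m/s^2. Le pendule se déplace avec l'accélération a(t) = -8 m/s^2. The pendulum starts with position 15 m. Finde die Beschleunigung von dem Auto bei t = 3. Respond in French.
En partant de la vitesse v(t) = 2·t·(8·t^2 - 6·t + 1), nous prenons 1 dérivée. La dérivée de la vitesse donne l'accélération: a(t) = 16·t^2 + 2·t·(16·t - 6) - 12·t + 2. Nous avons l'accélération a(t) = 16·t^2 + 2·t·(16·t - 6) - 12·t + 2. En substituant t = 3: a(3) = 362.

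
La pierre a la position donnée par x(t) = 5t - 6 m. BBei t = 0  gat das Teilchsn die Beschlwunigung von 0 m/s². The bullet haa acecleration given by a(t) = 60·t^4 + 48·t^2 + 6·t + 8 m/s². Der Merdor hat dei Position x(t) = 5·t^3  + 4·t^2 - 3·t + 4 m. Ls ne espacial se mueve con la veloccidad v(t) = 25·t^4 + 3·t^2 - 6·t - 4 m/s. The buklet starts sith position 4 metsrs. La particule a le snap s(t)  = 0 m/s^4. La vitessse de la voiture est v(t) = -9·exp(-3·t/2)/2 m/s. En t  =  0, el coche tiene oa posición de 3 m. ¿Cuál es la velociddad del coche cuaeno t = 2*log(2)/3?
Tenemos la velocidad v(t) = -9·exp(-3·t/2)/2. Sustituyendo t = 2*log(2)/3: v(2*log(2)/3) = -9/4.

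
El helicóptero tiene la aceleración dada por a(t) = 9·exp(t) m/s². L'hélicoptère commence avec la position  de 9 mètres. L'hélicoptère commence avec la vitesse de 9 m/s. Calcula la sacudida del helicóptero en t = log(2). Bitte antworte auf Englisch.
To solve this, we need to take 1 derivative of our acceleration equation a(t) = 9·exp(t). Differentiating acceleration, we get jerk: j(t) = 9·exp(t). Using j(t) = 9·exp(t) and substituting t = log(2), we find j = 18.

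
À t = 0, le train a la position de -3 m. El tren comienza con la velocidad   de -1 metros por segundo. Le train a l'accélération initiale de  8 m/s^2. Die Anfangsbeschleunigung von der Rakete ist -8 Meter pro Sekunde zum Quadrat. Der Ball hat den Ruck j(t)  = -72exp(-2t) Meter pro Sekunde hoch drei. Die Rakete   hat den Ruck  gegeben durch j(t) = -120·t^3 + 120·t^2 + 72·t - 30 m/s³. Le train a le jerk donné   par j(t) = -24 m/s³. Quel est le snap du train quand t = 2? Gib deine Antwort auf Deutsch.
Um dies zu lösen, müssen wir 1 Ableitung unserer Gleichung für den Ruck j(t) = -24 nehmen. Durch Ableiten von dem Ruck erhalten wir den Snap: s(t) = 0. Mit s(t) = 0 und Einsetzen von t = 2, finden wir s = 0.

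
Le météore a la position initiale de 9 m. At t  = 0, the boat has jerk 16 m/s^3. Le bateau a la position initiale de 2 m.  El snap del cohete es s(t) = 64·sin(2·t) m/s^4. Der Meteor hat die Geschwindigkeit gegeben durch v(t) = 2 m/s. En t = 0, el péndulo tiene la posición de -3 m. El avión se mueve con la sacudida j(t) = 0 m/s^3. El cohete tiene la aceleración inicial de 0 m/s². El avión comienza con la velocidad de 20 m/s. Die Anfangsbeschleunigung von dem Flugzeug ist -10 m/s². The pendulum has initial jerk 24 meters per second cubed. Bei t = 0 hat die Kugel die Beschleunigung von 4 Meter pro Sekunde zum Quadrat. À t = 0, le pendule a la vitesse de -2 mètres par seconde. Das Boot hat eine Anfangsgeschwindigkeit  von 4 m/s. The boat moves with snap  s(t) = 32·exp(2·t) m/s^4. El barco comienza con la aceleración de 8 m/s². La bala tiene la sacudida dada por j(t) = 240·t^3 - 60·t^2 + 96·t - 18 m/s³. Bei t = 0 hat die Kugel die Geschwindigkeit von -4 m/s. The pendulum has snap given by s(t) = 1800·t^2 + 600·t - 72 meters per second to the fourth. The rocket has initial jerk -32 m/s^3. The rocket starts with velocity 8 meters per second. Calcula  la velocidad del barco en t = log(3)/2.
Partiendo del snap s(t) = 32·exp(2·t), tomamos 3 integrales. Tomando ∫s(t)dt y aplicando j(0) = 16, encontramos j(t) = 16·exp(2·t). La integral de la sacudida es la aceleración. Usando a(0) = 8, obtenemos a(t) = 8·exp(2·t). La integral de la aceleración, con v(0) = 4, da la velocidad: v(t) = 4·exp(2·t). De la ecuación de la velocidad v(t) = 4·exp(2·t), sustituimos t = log(3)/2 para obtener v = 12.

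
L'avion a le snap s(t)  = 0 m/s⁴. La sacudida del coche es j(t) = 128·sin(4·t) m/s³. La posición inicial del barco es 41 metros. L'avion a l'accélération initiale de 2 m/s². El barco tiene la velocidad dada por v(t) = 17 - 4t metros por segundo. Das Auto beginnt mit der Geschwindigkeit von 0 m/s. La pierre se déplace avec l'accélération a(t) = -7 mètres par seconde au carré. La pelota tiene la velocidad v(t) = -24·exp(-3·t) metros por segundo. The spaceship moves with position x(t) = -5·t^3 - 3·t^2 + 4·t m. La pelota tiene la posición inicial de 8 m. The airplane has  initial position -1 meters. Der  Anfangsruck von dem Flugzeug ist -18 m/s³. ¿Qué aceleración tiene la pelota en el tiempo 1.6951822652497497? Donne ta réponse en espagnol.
Para resolver esto, necesitamos tomar 1 derivada de nuestra ecuación de la velocidad v(t) = -24·exp(-3·t). La derivada de la velocidad da la aceleración: a(t) = 72·exp(-3·t). De la ecuación de la aceleración a(t) = 72·exp(-3·t), sustituimos t = 1.6951822652497497 para obtener a = 0.445356284988802.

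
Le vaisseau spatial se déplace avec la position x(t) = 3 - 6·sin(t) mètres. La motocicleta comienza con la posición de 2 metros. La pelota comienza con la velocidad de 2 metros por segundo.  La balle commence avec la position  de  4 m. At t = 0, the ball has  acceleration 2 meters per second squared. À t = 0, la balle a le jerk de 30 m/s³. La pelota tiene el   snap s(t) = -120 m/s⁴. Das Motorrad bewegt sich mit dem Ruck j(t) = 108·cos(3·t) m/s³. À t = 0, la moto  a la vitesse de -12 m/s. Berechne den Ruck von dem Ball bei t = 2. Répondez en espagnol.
Partiendo del snap s(t) = -120, tomamos 1 antiderivada. La integral del snap, con j(0) = 30, da la sacudida: j(t) = 30 - 120·t. De la ecuación de la sacudida j(t) = 30 - 120·t, sustituimos t = 2 para obtener j = -210.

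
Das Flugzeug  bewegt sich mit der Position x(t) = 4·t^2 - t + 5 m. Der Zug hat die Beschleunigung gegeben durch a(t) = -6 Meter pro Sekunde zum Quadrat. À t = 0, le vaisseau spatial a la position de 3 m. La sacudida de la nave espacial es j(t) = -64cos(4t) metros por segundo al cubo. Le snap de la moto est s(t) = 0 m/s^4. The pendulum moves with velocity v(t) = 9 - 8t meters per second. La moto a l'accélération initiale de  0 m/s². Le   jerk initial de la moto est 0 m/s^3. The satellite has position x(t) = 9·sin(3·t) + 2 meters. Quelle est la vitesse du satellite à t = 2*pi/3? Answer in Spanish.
Partiendo de la posición x(t) = 9·sin(3·t) + 2, tomamos 1 derivada. Derivando la posición, obtenemos la velocidad: v(t) = 27·cos(3·t). Tenemos la velocidad v(t) = 27·cos(3·t). Sustituyendo t = 2*pi/3: v(2*pi/3) = 27.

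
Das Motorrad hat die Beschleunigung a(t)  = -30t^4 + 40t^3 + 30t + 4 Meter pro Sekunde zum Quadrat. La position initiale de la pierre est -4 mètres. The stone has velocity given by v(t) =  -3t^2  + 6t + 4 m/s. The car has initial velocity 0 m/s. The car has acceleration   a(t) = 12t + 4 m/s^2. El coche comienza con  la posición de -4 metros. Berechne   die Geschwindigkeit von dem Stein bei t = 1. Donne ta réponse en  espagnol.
Tenemos la velocidad v(t) = -3·t^2 + 6·t + 4. Sustituyendo t = 1: v(1) = 7.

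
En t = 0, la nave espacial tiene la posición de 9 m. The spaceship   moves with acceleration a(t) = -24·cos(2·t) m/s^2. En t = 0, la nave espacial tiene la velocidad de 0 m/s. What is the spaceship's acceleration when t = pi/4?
We have acceleration a(t) = -24·cos(2·t). Substituting t = pi/4: a(pi/4) = 0.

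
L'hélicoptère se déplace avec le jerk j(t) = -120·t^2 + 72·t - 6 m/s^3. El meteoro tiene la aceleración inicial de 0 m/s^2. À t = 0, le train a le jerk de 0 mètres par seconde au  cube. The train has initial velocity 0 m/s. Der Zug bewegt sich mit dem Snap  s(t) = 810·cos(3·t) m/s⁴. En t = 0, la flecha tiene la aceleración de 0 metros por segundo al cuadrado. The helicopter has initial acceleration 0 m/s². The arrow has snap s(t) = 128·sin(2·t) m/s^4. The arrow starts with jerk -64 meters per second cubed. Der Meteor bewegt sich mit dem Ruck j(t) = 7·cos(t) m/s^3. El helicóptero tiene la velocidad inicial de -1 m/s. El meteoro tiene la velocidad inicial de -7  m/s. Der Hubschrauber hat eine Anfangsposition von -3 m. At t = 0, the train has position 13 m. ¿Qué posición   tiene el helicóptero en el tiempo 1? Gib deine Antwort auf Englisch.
We must find the integral of our jerk equation j(t) = -120·t^2 + 72·t - 6 3 times. The antiderivative of jerk is acceleration. Using a(0) = 0, we get a(t) = 2·t·(-20·t^2 + 18·t - 3). The antiderivative of acceleration, with v(0) = -1, gives velocity: v(t) = -10·t^4 + 12·t^3 - 3·t^2 - 1. Integrating velocity and using the initial condition x(0) = -3, we get x(t) = -2·t^5 + 3·t^4 - t^3 - t - 3. We have position x(t) = -2·t^5 + 3·t^4 - t^3 - t - 3. Substituting t = 1: x(1) = -4.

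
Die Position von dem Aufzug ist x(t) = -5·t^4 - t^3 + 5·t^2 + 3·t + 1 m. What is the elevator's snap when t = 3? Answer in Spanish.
Debemos derivar nuestra ecuación de la posición x(t) = -5·t^4 - t^3 + 5·t^2 + 3·t + 1 4 veces. Tomando d/dt de x(t), encontramos v(t) = -20·t^3 - 3·t^2 + 10·t + 3. La derivada de la velocidad da la aceleración: a(t) = -60·t^2 - 6·t + 10. Derivando la aceleración, obtenemos la sacudida: j(t) = -120·t - 6. La derivada de la sacudida da el snap: s(t) = -120. Tenemos el snap s(t) = -120. Sustituyendo t = 3: s(3) = -120.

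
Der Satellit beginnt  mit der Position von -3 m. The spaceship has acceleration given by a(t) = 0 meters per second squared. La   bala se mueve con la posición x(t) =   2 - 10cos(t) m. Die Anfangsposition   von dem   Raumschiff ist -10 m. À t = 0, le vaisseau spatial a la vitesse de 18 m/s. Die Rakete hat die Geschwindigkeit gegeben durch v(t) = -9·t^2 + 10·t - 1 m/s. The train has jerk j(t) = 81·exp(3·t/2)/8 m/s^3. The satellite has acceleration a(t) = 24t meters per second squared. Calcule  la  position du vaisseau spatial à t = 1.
Nous devons intégrer notre équation de l'accélération a(t) = 0 2 fois. En intégrant l'accélération et en utilisant la condition initiale v(0) = 18, nous obtenons v(t) = 18. La primitive de la vitesse est la position. En utilisant x(0) = -10, nous obtenons x(t) = 18·t - 10. Nous avons la position x(t) = 18·t - 10. En substituant t = 1: x(1) = 8.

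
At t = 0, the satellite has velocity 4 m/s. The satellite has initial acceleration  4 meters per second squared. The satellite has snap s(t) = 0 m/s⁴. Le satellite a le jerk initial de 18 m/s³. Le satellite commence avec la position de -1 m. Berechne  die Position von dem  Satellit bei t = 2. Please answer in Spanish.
Para resolver esto, necesitamos tomar 4 integrales de nuestra ecuación del snap s(t) = 0. La antiderivada del snap, con j(0) = 18, da la sacudida: j(t) = 18. La antiderivada de la sacudida, con a(0) = 4, da la aceleración: a(t) = 18·t + 4. La antiderivada de la aceleración, con v(0) = 4, da la velocidad: v(t) = 9·t^2 + 4·t + 4. Tomando ∫v(t)dt y aplicando x(0) = -1, encontramos x(t) = 3·t^3 + 2·t^2 + 4·t - 1. Usando x(t) = 3·t^3 + 2·t^2 + 4·t - 1 y sustituyendo t = 2, encontramos x = 39.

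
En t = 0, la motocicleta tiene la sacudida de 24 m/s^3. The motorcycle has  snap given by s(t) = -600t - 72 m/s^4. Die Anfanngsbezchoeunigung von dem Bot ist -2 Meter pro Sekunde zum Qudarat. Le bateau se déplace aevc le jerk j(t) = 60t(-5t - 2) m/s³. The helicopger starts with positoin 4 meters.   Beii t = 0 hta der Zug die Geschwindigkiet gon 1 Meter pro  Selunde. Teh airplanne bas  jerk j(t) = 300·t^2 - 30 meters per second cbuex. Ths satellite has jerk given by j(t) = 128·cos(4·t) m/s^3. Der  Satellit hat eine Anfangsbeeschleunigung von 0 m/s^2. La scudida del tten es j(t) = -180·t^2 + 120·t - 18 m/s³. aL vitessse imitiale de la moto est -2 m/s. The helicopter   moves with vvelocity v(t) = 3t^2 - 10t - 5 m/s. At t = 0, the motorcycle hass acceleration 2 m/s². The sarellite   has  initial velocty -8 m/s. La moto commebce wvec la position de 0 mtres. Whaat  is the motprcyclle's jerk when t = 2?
We need to integrate our snap equation s(t) = -600·t - 72 1 time. The antiderivative of snap, with j(0) = 24, gives jerk: j(t) = -300·t^2 - 72·t + 24. We have jerk j(t) = -300·t^2 - 72·t + 24. Substituting t = 2: j(2) = -1320.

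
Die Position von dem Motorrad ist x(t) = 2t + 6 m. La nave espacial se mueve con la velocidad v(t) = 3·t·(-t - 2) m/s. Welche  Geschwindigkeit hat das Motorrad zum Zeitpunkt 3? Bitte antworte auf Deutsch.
Wir müssen unsere Gleichung für die Position x(t) = 2·t + 6 1-mal ableiten. Die Ableitung von der Position ergibt die Geschwindigkeit: v(t) = 2. Mit v(t) = 2 und Einsetzen von t = 3, finden wir v = 2.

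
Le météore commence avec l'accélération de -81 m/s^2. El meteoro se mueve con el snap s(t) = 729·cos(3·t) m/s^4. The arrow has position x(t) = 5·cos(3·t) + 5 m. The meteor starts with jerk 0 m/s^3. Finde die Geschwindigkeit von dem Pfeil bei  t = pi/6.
Wir müssen unsere Gleichung für die Position x(t) = 5·cos(3·t) + 5 1-mal ableiten. Durch Ableiten von der Position erhalten wir die Geschwindigkeit: v(t) = -15·sin(3·t). Wir haben die Geschwindigkeit v(t) = -15·sin(3·t). Durch Einsetzen von t = pi/6: v(pi/6) = -15.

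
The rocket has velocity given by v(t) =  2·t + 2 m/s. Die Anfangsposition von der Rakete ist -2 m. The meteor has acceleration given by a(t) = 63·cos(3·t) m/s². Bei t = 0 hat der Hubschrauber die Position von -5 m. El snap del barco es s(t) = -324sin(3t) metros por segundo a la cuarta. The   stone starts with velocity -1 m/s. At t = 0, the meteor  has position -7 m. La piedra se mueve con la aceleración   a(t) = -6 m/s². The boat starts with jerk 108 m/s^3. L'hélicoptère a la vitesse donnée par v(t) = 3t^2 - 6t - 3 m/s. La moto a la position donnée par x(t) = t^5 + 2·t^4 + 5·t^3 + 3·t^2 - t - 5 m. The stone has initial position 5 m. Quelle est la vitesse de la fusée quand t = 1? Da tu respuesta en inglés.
From the given velocity equation v(t) = 2·t + 2, we substitute t = 1 to get v = 4.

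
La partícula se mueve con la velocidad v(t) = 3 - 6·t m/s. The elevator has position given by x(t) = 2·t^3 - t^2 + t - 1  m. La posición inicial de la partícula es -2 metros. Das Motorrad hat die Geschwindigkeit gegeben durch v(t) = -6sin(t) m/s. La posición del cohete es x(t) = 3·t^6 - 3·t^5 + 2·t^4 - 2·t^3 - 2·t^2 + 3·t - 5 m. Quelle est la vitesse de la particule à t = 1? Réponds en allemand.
Wir haben die Geschwindigkeit v(t) = 3 - 6·t. Durch Einsetzen von t = 1: v(1) = -3.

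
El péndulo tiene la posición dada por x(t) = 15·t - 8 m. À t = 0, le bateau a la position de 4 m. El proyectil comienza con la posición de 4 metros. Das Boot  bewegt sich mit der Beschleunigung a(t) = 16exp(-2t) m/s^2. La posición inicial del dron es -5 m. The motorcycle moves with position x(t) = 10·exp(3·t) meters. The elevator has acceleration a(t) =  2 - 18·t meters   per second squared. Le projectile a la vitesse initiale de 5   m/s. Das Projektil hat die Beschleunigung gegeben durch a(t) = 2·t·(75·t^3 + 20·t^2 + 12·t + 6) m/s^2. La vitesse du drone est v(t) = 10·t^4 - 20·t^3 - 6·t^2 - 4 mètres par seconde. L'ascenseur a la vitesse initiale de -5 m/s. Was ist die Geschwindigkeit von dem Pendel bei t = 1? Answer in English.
Starting from position x(t) = 15·t - 8, we take 1 derivative. Taking d/dt of x(t), we find v(t) = 15. From the given velocity equation v(t) = 15, we substitute t = 1 to get v = 15.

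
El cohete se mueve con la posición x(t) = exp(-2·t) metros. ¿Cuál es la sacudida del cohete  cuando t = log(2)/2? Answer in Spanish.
Para resolver esto, necesitamos tomar 3 derivadas de nuestra ecuación de la posición x(t) = exp(-2·t). Derivando la posición, obtenemos la velocidad: v(t) = -2·exp(-2·t). Derivando la velocidad, obtenemos la aceleración: a(t) = 4·exp(-2·t). La derivada de la aceleración da la sacudida: j(t) = -8·exp(-2·t). Tenemos la sacudida j(t) = -8·exp(-2·t). Sustituyendo t = log(2)/2: j(log(2)/2) = -4.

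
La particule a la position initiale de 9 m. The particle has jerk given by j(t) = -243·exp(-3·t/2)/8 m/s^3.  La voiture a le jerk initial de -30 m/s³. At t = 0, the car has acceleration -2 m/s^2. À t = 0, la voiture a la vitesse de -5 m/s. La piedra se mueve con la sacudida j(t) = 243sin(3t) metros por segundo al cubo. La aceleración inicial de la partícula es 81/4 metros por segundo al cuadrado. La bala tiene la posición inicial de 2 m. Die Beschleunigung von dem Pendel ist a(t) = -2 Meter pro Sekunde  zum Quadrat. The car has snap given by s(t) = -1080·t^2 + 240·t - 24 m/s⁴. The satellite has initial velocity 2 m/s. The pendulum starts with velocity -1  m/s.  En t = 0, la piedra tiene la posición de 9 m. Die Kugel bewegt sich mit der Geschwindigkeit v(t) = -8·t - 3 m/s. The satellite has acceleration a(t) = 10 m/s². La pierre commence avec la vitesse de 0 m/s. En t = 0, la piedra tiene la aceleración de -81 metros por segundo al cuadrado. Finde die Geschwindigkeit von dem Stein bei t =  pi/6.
Wir müssen die Stammfunktion unserer Gleichung für den Ruck j(t) = 243·sin(3·t) 2-mal finden. Das Integral von dem Ruck, mit a(0) = -81, ergibt die Beschleunigung: a(t) = -81·cos(3·t). Durch Integration von der Beschleunigung und Verwendung der Anfangsbedingung v(0) = 0, erhalten wir v(t) = -27·sin(3·t). Wir haben die Geschwindigkeit v(t) = -27·sin(3·t). Durch Einsetzen von t = pi/6: v(pi/6) = -27.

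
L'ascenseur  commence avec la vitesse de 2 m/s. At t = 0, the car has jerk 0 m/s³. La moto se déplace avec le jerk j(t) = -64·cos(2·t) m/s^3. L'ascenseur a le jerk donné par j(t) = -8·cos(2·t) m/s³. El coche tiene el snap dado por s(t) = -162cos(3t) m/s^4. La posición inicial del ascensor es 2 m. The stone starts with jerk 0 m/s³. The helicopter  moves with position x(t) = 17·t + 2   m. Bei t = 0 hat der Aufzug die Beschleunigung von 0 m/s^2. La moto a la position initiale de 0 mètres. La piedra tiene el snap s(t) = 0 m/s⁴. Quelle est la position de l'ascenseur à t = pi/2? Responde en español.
Debemos encontrar la integral de nuestra ecuación de la sacudida j(t) = -8·cos(2·t) 3 veces. La integral de la sacudida, con a(0) = 0, da la aceleración: a(t) = -4·sin(2·t). La integral de la aceleración, con v(0) = 2, da la velocidad: v(t) = 2·cos(2·t). Integrando la velocidad y usando la condición inicial x(0) = 2, obtenemos x(t) = sin(2·t) + 2. Usando x(t) = sin(2·t) + 2 y sustituyendo t = pi/2, encontramos x = 2.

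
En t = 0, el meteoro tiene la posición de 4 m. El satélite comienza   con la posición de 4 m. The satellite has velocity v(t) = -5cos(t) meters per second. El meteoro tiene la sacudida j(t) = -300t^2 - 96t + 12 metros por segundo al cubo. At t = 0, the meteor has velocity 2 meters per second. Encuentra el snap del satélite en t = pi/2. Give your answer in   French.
Pour résoudre ceci, nous devons prendre 3 dérivées de notre équation de la vitesse v(t) = -5·cos(t). La dérivée de la vitesse donne l'accélération: a(t) = 5·sin(t). En dérivant l'accélération, nous obtenons le jerk: j(t) = 5·cos(t). En prenant d/dt de j(t), nous trouvons s(t) = -5·sin(t). Nous avons le snap s(t) = -5·sin(t). En substituant t = pi/2: s(pi/2) = -5.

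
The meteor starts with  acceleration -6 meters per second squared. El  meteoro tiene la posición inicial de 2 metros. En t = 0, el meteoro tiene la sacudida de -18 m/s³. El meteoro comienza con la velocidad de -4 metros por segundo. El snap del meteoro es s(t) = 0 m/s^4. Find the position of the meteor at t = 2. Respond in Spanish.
Debemos encontrar la integral de nuestra ecuación del snap s(t) = 0 4 veces. La integral del snap es la sacudida. Usando j(0) = -18, obtenemos j(t) = -18. Integrando la sacudida y usando la condición inicial a(0) = -6, obtenemos a(t) = -18·t - 6. Integrando la aceleración y usando la condición inicial v(0) = -4, obtenemos v(t) = -9·t^2 - 6·t - 4. La antiderivada de la velocidad es la posición. Usando x(0) = 2, obtenemos x(t) = -3·t^3 - 3·t^2 - 4·t + 2. Usando x(t) = -3·t^3 - 3·t^2 - 4·t + 2 y sustituyendo t = 2, encontramos x = -42.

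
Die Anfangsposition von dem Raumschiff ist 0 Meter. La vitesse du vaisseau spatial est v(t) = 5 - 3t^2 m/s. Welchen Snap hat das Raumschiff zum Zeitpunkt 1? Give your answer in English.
To solve this, we need to take 3 derivatives of our velocity equation v(t) = 5 - 3·t^2. Taking d/dt of v(t), we find a(t) = -6·t. The derivative of acceleration gives jerk: j(t) = -6. The derivative of jerk gives snap: s(t) = 0. We have snap s(t) = 0. Substituting t = 1: s(1) = 0.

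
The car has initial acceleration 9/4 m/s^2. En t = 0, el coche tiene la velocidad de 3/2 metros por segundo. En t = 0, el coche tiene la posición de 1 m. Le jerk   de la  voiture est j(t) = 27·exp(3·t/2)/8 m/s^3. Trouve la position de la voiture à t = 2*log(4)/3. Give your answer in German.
Wir müssen unsere Gleichung für den Ruck j(t) = 27·exp(3·t/2)/8 3-mal integrieren. Mit ∫j(t)dt und Anwendung von a(0) = 9/4, finden wir a(t) = 9·exp(3·t/2)/4. Die Stammfunktion von der Beschleunigung ist die Geschwindigkeit. Mit v(0) = 3/2 erhalten wir v(t) = 3·exp(3·t/2)/2. Mit ∫v(t)dt und Anwendung von x(0) = 1, finden wir x(t) = exp(3·t/2). Aus der Gleichung für die Position x(t) = exp(3·t/2), setzen wir t = 2*log(4)/3 ein und erhalten x = 4.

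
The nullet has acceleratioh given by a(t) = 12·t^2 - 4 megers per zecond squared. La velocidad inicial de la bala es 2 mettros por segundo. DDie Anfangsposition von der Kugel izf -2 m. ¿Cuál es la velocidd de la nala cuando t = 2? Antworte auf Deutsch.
Wir müssen die Stammfunktion unserer Gleichung für die Beschleunigung a(t) = 12·t^2 - 4 1-mal finden. Das Integral von der Beschleunigung ist die Geschwindigkeit. Mit v(0) = 2 erhalten wir v(t) = 4·t^3 - 4·t + 2. Wir haben die Geschwindigkeit v(t) = 4·t^3 - 4·t + 2. Durch Einsetzen von t = 2: v(2) = 26.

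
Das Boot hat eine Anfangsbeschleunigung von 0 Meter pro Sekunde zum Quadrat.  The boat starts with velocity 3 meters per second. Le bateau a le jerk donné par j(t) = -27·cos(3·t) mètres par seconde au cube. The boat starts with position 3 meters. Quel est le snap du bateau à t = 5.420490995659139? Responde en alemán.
Um dies zu lösen, müssen wir 1 Ableitung unserer Gleichung für den Ruck j(t) = -27·cos(3·t) nehmen. Durch Ableiten von dem Ruck erhalten wir den Snap: s(t) = 81·sin(3·t). Mit s(t) = 81·sin(3·t) und Einsetzen von t = 5.420490995659139, finden wir s = -42.5797661302136.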